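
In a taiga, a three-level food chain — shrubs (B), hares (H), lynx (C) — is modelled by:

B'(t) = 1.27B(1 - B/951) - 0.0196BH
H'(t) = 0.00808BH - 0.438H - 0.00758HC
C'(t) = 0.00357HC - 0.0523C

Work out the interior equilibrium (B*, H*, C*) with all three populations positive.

From dC/dt = 0: 0.00357H* = 0.0523, so H* = 14.6.
From dB/dt = 0: 1.27(1 - B*/951) = 0.0196·14.6, giving B* = 951·(1 - 0.226) = 736.
From dH/dt = 0: 0.00808·736 - 0.438 = 0.00758C*, so C* = 5.51/0.00758 = 727.

B* ≈ 736, H* ≈ 14.6, C* ≈ 727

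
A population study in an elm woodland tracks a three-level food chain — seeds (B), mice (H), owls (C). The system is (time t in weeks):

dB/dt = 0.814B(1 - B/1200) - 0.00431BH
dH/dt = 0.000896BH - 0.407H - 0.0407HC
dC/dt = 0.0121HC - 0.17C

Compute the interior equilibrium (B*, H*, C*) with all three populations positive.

B* ≈ 1110, H* ≈ 14, C* ≈ 14.5

From dC/dt = 0: 0.0121H* = 0.17, so H* = 14.
From dB/dt = 0: 0.814(1 - B*/1200) = 0.00431·14, giving B* = 1200·(1 - 0.0744) = 1110.
From dH/dt = 0: 0.000896·1110 - 0.407 = 0.0407C*, so C* = 0.588/0.0407 = 14.5.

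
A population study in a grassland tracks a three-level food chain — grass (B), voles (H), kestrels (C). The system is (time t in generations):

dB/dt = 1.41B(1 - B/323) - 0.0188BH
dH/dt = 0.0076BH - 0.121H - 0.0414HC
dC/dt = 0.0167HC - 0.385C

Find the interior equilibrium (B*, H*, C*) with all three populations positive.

From dC/dt = 0: 0.0167H* = 0.385, so H* = 23.1.
From dB/dt = 0: 1.41(1 - B*/323) = 0.0188·23.1, giving B* = 323·(1 - 0.307) = 224.
From dH/dt = 0: 0.0076·224 - 0.121 = 0.0414C*, so C* = 1.58/0.0414 = 38.1.

B* ≈ 224, H* ≈ 23.1, C* ≈ 38.1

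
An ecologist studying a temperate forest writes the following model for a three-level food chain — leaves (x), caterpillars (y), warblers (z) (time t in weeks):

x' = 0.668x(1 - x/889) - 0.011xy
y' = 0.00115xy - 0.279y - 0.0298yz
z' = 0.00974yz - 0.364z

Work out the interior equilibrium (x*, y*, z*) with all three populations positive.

From dz/dt = 0: 0.00974y* = 0.364, so y* = 37.4.
From dx/dt = 0: 0.668(1 - x*/889) = 0.011·37.4, giving x* = 889·(1 - 0.615) = 342.
From dy/dt = 0: 0.00115·342 - 0.279 = 0.0298z*, so z* = 0.114/0.0298 = 3.83.

x* ≈ 342, y* ≈ 37.4, z* ≈ 3.83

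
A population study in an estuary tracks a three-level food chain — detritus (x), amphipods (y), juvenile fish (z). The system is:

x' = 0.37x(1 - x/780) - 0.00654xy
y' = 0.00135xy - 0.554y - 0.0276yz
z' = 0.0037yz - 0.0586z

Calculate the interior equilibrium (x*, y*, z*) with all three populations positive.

From dz/dt = 0: 0.0037y* = 0.0586, so y* = 15.8.
From dx/dt = 0: 0.37(1 - x*/780) = 0.00654·15.8, giving x* = 780·(1 - 0.28) = 562.
From dy/dt = 0: 0.00135·562 - 0.554 = 0.0276z*, so z* = 0.204/0.0276 = 7.4.

x* ≈ 562, y* ≈ 15.8, z* ≈ 7.4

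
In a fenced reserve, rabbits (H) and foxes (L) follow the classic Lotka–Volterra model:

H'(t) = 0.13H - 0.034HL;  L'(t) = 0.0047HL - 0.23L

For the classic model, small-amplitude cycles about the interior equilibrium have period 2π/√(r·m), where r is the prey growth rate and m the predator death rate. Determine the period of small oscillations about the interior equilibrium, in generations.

Here r = 0.13 and m = 0.23, so r·m = 0.0299.
ω = √0.0299 = 0.173 per generation, hence T = 2π/ω ≈ 36.3 generations.

T ≈ 36.3 generations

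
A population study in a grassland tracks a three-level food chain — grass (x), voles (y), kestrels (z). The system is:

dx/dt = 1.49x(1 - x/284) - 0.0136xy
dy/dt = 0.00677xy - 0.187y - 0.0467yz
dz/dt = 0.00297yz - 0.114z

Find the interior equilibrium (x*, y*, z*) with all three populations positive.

x* ≈ 185, y* ≈ 38.4, z* ≈ 22.7

From dz/dt = 0: 0.00297y* = 0.114, so y* = 38.4.
From dx/dt = 0: 1.49(1 - x*/284) = 0.0136·38.4, giving x* = 284·(1 - 0.35) = 185.
From dy/dt = 0: 0.00677·185 - 0.187 = 0.0467z*, so z* = 1.06/0.0467 = 22.7.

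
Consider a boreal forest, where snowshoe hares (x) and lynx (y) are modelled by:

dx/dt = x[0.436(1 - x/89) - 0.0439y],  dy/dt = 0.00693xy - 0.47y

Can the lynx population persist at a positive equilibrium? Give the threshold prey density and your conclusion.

The predator equation gives dy/dt > 0 only when x > 0.47/0.00693 = 67.8.
Without the predator, x → K = 89. Since 89 > 67.8, the predator can invade and persist.

Threshold x = 67.8; K > 67.8, so yes, the predator persists.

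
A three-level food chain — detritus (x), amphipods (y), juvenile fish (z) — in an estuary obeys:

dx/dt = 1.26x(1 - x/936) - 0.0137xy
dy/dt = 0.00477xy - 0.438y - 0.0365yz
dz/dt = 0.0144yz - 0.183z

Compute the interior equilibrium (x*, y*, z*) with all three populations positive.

From dz/dt = 0: 0.0144y* = 0.183, so y* = 12.7.
From dx/dt = 0: 1.26(1 - x*/936) = 0.0137·12.7, giving x* = 936·(1 - 0.138) = 807.
From dy/dt = 0: 0.00477·807 - 0.438 = 0.0365z*, so z* = 3.41/0.0365 = 93.4.

x* ≈ 807, y* ≈ 12.7, z* ≈ 93.4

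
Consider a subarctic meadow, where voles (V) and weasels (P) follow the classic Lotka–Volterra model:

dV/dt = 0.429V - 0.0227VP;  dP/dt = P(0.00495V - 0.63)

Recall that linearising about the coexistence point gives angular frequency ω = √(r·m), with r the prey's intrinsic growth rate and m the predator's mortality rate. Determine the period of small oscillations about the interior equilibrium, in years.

Here r = 0.429 and m = 0.63, so r·m = 0.27.
ω = √0.27 = 0.52 per year, hence T = 2π/ω ≈ 12.1 years.

T ≈ 12.1 years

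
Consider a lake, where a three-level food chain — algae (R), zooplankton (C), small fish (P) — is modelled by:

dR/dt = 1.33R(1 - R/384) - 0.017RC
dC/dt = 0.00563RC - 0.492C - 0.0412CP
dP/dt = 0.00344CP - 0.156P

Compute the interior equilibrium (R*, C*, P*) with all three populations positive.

From dP/dt = 0: 0.00344C* = 0.156, so C* = 45.3.
From dR/dt = 0: 1.33(1 - R*/384) = 0.017·45.3, giving R* = 384·(1 - 0.58) = 161.
From dC/dt = 0: 0.00563·161 - 0.492 = 0.0412P*, so P* = 0.417/0.0412 = 10.1.

R* ≈ 161, C* ≈ 45.3, P* ≈ 10.1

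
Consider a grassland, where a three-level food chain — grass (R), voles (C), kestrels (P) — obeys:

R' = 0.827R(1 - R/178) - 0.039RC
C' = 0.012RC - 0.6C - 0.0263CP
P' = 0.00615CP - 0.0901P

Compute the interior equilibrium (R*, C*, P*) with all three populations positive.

R* ≈ 55, C* ≈ 14.7, P* ≈ 2.29

From dP/dt = 0: 0.00615C* = 0.0901, so C* = 14.7.
From dR/dt = 0: 0.827(1 - R*/178) = 0.039·14.7, giving R* = 178·(1 - 0.691) = 55.
From dC/dt = 0: 0.012·55 - 0.6 = 0.0263P*, so P* = 0.0603/0.0263 = 2.29.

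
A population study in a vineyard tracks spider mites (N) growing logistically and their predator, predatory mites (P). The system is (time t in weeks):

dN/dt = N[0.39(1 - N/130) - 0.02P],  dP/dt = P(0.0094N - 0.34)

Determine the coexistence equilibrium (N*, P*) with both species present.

N* ≈ 36.2, P* ≈ 14.1

From dP/dt = 0 with P > 0: 0.0094N* = 0.34, so N* = 36.2.
Substitute into dN/dt = 0: 0.39(1 - 36.2/130) = 0.02P*.
The bracket is 0.722, giving P* = 0.281/0.02 = 14.1.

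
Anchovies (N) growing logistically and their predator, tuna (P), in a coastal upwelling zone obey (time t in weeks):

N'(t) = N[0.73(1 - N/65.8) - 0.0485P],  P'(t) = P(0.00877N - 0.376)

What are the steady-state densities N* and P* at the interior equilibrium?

N* ≈ 42.9, P* ≈ 5.24

From dP/dt = 0 with P > 0: 0.00877N* = 0.376, so N* = 42.9.
Substitute into dN/dt = 0: 0.73(1 - 42.9/65.8) = 0.0485P*.
The bracket is 0.348, giving P* = 0.254/0.0485 = 5.24.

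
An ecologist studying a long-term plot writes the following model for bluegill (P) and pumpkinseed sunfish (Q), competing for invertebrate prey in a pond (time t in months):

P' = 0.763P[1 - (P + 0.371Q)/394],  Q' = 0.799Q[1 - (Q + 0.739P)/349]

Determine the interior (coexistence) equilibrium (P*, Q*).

P* ≈ 364, Q* ≈ 79.7

Setting both brackets to zero gives the nullclines P + 0.371Q = 394 and 0.739P + Q = 349.
Substituting Q = 349 - 0.739P into the first: P(1 - 0.371·0.739) = 394 - 0.371·349.
So P* = 265/0.726 = 364, and then Q* = 349 - 0.739·364 = 79.7.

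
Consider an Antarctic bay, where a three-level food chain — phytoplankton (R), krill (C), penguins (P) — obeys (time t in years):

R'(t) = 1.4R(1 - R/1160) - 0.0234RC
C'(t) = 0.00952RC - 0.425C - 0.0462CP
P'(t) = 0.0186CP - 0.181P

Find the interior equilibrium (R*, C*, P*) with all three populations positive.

R* ≈ 971, C* ≈ 9.73, P* ≈ 191

From dP/dt = 0: 0.0186C* = 0.181, so C* = 9.73.
From dR/dt = 0: 1.4(1 - R*/1160) = 0.0234·9.73, giving R* = 1160·(1 - 0.163) = 971.
From dC/dt = 0: 0.00952·971 - 0.425 = 0.0462P*, so P* = 8.82/0.0462 = 191.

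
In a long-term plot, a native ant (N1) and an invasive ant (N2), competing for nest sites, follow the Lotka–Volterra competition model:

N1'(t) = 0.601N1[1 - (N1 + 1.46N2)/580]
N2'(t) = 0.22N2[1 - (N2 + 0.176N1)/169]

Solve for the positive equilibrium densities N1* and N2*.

Setting both brackets to zero gives the nullclines N1 + 1.46N2 = 580 and 0.176N1 + N2 = 169.
Substituting N2 = 169 - 0.176N1 into the first: N1(1 - 1.46·0.176) = 580 - 1.46·169.
So N1* = 333/0.743 = 449, and then N2* = 169 - 0.176·449 = 90.1.

N1* ≈ 449, N2* ≈ 90.1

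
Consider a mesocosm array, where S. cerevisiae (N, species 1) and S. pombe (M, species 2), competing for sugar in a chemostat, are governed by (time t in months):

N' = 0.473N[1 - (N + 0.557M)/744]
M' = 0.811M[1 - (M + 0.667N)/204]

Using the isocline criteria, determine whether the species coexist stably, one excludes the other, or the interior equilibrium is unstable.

Compare the nullcline intercepts: K1/α12 = 744/0.557 = 1340 > K2 = 204; K2/α21 = 204/0.667 = 306 < K1 = 744.
Since the inequalities point opposite ways, species 1 can invade but species 2 cannot.

species 1 excludes species 2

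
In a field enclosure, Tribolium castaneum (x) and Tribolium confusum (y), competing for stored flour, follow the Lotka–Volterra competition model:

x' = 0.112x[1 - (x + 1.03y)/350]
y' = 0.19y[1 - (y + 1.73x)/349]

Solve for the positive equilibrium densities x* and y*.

Setting both brackets to zero gives the nullclines x + 1.03y = 350 and 1.73x + y = 349.
Substituting y = 349 - 1.73x into the first: x(1 - 1.03·1.73) = 350 - 1.03·349.
So x* = -9.47/-0.782 = 12.1, and then y* = 349 - 1.73·12.1 = 328.

x* ≈ 12.1, y* ≈ 328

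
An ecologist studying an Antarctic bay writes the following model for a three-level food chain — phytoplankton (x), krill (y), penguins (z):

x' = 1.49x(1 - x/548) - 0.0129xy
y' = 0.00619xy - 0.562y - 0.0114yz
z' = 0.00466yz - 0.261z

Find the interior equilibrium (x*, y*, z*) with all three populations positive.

x* ≈ 282, y* ≈ 56, z* ≈ 104

From dz/dt = 0: 0.00466y* = 0.261, so y* = 56.
From dx/dt = 0: 1.49(1 - x*/548) = 0.0129·56, giving x* = 548·(1 - 0.485) = 282.
From dy/dt = 0: 0.00619·282 - 0.562 = 0.0114z*, so z* = 1.19/0.0114 = 104.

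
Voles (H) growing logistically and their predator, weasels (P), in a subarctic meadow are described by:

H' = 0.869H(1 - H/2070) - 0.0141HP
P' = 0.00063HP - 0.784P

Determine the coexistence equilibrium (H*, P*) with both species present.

H* ≈ 1240, P* ≈ 24.6

From dP/dt = 0 with P > 0: 0.00063H* = 0.784, so H* = 1240.
Substitute into dH/dt = 0: 0.869(1 - 1240/2070) = 0.0141P*.
The bracket is 0.399, giving P* = 0.347/0.0141 = 24.6.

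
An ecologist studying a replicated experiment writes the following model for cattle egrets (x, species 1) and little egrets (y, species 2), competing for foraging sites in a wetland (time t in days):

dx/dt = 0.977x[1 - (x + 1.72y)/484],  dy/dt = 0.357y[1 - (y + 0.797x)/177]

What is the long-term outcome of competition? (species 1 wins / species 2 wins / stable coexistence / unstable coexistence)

species 1 excludes species 2

Compare the nullcline intercepts: K1/α12 = 484/1.72 = 281 > K2 = 177; K2/α21 = 177/0.797 = 222 < K1 = 484.
Since the inequalities point opposite ways, species 1 can invade but species 2 cannot.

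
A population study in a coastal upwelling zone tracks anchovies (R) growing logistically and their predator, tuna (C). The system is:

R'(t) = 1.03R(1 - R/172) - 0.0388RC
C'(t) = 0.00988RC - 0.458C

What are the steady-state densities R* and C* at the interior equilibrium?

From dC/dt = 0 with C > 0: 0.00988R* = 0.458, so R* = 46.4.
Substitute into dR/dt = 0: 1.03(1 - 46.4/172) = 0.0388C*.
The bracket is 0.73, giving C* = 0.752/0.0388 = 19.4.

R* ≈ 46.4, C* ≈ 19.4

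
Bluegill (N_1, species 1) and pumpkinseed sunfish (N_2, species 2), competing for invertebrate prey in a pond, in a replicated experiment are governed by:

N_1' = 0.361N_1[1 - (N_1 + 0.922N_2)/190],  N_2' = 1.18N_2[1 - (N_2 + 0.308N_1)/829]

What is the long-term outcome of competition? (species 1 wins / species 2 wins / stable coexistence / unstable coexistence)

Compare the nullcline intercepts: K1/α12 = 190/0.922 = 206 < K2 = 829; K2/α21 = 829/0.308 = 2690 > K1 = 190.
Since the inequalities point opposite ways, species 2 can invade but species 1 cannot.

species 2 excludes species 1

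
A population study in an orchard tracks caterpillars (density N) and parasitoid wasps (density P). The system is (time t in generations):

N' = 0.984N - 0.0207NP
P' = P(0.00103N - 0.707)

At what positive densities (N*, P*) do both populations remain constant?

N* ≈ 686, P* ≈ 47.5

Set dP/dt = 0 with P > 0: 0.00103N - 0.707 = 0, so N* = 0.707/0.00103 = 686.
Set dN/dt = 0 with N > 0: 0.984 - 0.0207P = 0, so P* = 0.984/0.0207 = 47.5.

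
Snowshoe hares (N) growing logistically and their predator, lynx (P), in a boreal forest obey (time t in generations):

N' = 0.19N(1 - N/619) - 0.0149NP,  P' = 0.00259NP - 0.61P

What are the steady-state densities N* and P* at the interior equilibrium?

N* ≈ 236, P* ≈ 7.9

From dP/dt = 0 with P > 0: 0.00259N* = 0.61, so N* = 236.
Substitute into dN/dt = 0: 0.19(1 - 236/619) = 0.0149P*.
The bracket is 0.62, giving P* = 0.118/0.0149 = 7.9.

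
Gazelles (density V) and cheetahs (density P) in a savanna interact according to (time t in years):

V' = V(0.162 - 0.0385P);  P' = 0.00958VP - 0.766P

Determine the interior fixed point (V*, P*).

Set dP/dt = 0 with P > 0: 0.00958V - 0.766 = 0, so V* = 0.766/0.00958 = 80.
Set dV/dt = 0 with V > 0: 0.162 - 0.0385P = 0, so P* = 0.162/0.0385 = 4.21.

V* ≈ 80, P* ≈ 4.21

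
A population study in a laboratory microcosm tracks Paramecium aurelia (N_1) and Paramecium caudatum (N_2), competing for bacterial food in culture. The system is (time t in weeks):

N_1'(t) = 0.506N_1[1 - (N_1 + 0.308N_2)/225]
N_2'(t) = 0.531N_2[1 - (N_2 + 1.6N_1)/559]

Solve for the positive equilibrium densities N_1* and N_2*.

N_1* ≈ 104, N_2* ≈ 392

Setting both brackets to zero gives the nullclines N_1 + 0.308N_2 = 225 and 1.6N_1 + N_2 = 559.
Substituting N_2 = 559 - 1.6N_1 into the first: N_1(1 - 0.308·1.6) = 225 - 0.308·559.
So N_1* = 52.8/0.507 = 104, and then N_2* = 559 - 1.6·104 = 392.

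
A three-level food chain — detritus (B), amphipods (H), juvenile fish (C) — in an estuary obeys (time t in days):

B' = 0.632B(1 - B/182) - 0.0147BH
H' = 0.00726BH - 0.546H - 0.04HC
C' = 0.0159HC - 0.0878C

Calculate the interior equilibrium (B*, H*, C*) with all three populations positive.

From dC/dt = 0: 0.0159H* = 0.0878, so H* = 5.52.
From dB/dt = 0: 0.632(1 - B*/182) = 0.0147·5.52, giving B* = 182·(1 - 0.128) = 159.
From dH/dt = 0: 0.00726·159 - 0.546 = 0.04C*, so C* = 0.606/0.04 = 15.1.

B* ≈ 159, H* ≈ 5.52, C* ≈ 15.1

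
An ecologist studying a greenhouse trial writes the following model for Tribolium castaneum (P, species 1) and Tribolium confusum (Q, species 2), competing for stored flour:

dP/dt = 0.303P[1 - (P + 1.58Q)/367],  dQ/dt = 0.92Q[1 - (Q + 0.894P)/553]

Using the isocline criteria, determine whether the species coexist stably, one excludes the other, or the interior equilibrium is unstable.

Compare the nullcline intercepts: K1/α12 = 367/1.58 = 232 < K2 = 553; K2/α21 = 553/0.894 = 619 > K1 = 367.
Since the inequalities point opposite ways, species 2 can invade but species 1 cannot.

species 2 excludes species 1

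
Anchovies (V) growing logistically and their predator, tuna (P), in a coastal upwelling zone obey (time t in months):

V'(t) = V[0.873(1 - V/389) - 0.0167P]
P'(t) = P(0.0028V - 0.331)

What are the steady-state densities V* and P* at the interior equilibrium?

From dP/dt = 0 with P > 0: 0.0028V* = 0.331, so V* = 118.
Substitute into dV/dt = 0: 0.873(1 - 118/389) = 0.0167P*.
The bracket is 0.696, giving P* = 0.608/0.0167 = 36.4.

V* ≈ 118, P* ≈ 36.4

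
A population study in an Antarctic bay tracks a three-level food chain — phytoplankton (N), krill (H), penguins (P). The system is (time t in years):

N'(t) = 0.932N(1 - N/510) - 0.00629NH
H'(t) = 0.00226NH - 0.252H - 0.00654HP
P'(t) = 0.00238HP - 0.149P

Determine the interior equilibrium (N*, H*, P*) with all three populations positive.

From dP/dt = 0: 0.00238H* = 0.149, so H* = 62.6.
From dN/dt = 0: 0.932(1 - N*/510) = 0.00629·62.6, giving N* = 510·(1 - 0.423) = 295.
From dH/dt = 0: 0.00226·295 - 0.252 = 0.00654P*, so P* = 0.414/0.00654 = 63.2.

N* ≈ 295, H* ≈ 62.6, P* ≈ 63.2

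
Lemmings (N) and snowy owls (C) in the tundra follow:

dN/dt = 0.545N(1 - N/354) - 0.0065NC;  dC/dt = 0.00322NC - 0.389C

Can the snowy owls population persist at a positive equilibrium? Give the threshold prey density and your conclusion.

The predator equation gives dC/dt > 0 only when N > 0.389/0.00322 = 121.
Without the predator, N → K = 354. Since 354 > 121, the predator can invade and persist.

Threshold N = 121; K > 121, so yes, the predator persists.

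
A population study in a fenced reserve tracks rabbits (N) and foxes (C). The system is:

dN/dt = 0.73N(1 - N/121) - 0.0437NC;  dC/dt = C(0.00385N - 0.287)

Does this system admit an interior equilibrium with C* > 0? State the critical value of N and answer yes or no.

Threshold N = 74.5; K > 74.5, so yes, the predator persists.

The predator equation gives dC/dt > 0 only when N > 0.287/0.00385 = 74.5.
Without the predator, N → K = 121. Since 121 > 74.5, the predator can invade and persist.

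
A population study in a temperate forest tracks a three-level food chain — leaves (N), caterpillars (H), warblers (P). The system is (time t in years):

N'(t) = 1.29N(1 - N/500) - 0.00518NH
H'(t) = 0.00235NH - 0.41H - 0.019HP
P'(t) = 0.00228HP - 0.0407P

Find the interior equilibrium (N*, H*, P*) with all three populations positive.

N* ≈ 464, H* ≈ 17.9, P* ≈ 35.8

From dP/dt = 0: 0.00228H* = 0.0407, so H* = 17.9.
From dN/dt = 0: 1.29(1 - N*/500) = 0.00518·17.9, giving N* = 500·(1 - 0.0717) = 464.
From dH/dt = 0: 0.00235·464 - 0.41 = 0.019P*, so P* = 0.681/0.019 = 35.8.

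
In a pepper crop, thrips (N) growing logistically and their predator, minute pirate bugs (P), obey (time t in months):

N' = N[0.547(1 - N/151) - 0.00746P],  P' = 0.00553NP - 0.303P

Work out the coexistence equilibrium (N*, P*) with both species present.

From dP/dt = 0 with P > 0: 0.00553N* = 0.303, so N* = 54.8.
Substitute into dN/dt = 0: 0.547(1 - 54.8/151) = 0.00746P*.
The bracket is 0.637, giving P* = 0.349/0.00746 = 46.7.

N* ≈ 54.8, P* ≈ 46.7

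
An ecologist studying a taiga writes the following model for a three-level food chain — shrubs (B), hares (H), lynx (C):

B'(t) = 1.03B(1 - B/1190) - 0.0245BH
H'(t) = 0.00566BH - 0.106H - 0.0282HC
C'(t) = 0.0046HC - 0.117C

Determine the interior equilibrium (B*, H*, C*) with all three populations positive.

B* ≈ 470, H* ≈ 25.4, C* ≈ 90.6

From dC/dt = 0: 0.0046H* = 0.117, so H* = 25.4.
From dB/dt = 0: 1.03(1 - B*/1190) = 0.0245·25.4, giving B* = 1190·(1 - 0.605) = 470.
From dH/dt = 0: 0.00566·470 - 0.106 = 0.0282C*, so C* = 2.55/0.0282 = 90.6.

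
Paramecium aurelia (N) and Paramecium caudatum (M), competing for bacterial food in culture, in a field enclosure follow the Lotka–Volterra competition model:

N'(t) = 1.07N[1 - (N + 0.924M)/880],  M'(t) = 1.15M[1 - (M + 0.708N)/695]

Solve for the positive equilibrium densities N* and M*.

Setting both brackets to zero gives the nullclines N + 0.924M = 880 and 0.708N + M = 695.
Substituting M = 695 - 0.708N into the first: N(1 - 0.924·0.708) = 880 - 0.924·695.
So N* = 238/0.346 = 688, and then M* = 695 - 0.708·688 = 208.

N* ≈ 688, M* ≈ 208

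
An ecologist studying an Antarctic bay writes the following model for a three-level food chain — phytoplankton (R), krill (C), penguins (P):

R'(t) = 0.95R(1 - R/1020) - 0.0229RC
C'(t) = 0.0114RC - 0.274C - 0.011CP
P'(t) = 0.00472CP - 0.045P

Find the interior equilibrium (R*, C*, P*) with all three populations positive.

From dP/dt = 0: 0.00472C* = 0.045, so C* = 9.53.
From dR/dt = 0: 0.95(1 - R*/1020) = 0.0229·9.53, giving R* = 1020·(1 - 0.23) = 786.
From dC/dt = 0: 0.0114·786 - 0.274 = 0.011P*, so P* = 8.68/0.011 = 789.

R* ≈ 786, C* ≈ 9.53, P* ≈ 789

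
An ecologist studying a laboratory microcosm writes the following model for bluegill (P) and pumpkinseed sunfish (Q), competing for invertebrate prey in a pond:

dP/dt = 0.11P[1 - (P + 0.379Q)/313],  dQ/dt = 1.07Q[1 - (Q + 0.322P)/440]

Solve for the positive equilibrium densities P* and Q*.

P* ≈ 167, Q* ≈ 386

Setting both brackets to zero gives the nullclines P + 0.379Q = 313 and 0.322P + Q = 440.
Substituting Q = 440 - 0.322P into the first: P(1 - 0.379·0.322) = 313 - 0.379·440.
So P* = 146/0.878 = 167, and then Q* = 440 - 0.322·167 = 386.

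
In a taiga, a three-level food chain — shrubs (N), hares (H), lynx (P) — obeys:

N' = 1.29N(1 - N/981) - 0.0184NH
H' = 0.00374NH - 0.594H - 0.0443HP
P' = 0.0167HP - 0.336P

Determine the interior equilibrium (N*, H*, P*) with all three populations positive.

N* ≈ 699, H* ≈ 20.1, P* ≈ 45.6

From dP/dt = 0: 0.0167H* = 0.336, so H* = 20.1.
From dN/dt = 0: 1.29(1 - N*/981) = 0.0184·20.1, giving N* = 981·(1 - 0.287) = 699.
From dH/dt = 0: 0.00374·699 - 0.594 = 0.0443P*, so P* = 2.02/0.0443 = 45.6.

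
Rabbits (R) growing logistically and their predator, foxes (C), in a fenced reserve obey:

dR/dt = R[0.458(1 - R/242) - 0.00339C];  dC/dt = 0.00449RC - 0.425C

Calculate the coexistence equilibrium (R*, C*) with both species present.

From dC/dt = 0 with C > 0: 0.00449R* = 0.425, so R* = 94.7.
Substitute into dR/dt = 0: 0.458(1 - 94.7/242) = 0.00339C*.
The bracket is 0.609, giving C* = 0.279/0.00339 = 82.3.

R* ≈ 94.7, C* ≈ 82.3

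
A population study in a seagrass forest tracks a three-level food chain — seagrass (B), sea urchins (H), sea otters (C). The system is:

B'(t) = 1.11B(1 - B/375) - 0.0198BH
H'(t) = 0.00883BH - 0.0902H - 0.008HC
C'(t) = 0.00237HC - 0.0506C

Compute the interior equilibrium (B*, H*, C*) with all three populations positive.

From dC/dt = 0: 0.00237H* = 0.0506, so H* = 21.4.
From dB/dt = 0: 1.11(1 - B*/375) = 0.0198·21.4, giving B* = 375·(1 - 0.381) = 232.
From dH/dt = 0: 0.00883·232 - 0.0902 = 0.008C*, so C* = 1.96/0.008 = 245.

B* ≈ 232, H* ≈ 21.4, C* ≈ 245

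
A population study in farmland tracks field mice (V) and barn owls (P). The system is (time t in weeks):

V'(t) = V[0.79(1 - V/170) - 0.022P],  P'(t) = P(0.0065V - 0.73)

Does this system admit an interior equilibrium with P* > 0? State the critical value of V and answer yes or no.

Threshold V = 112; K > 112, so yes, the predator persists.

The predator equation gives dP/dt > 0 only when V > 0.73/0.0065 = 112.
Without the predator, V → K = 170. Since 170 > 112, the predator can invade and persist.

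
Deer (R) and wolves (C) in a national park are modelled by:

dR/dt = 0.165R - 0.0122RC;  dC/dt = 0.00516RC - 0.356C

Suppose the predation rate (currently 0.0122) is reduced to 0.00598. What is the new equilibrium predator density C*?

C* ≈ 27.6

At the interior fixed point, setting dR/dt = 0 with R > 0 fixes C* = (prey growth rate)/(RC coefficient) — independent of the other coefficients.
With the change, C* = 0.165/0.00598 = 27.6; it rises from 13.5.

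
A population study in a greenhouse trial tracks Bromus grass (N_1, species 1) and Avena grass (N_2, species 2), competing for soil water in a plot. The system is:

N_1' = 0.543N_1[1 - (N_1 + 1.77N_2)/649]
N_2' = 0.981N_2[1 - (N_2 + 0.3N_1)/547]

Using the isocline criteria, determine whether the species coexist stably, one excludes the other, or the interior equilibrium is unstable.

Compare the nullcline intercepts: K1/α12 = 649/1.77 = 367 < K2 = 547; K2/α21 = 547/0.3 = 1820 > K1 = 649.
Since the inequalities point opposite ways, species 2 can invade but species 1 cannot.

species 2 excludes species 1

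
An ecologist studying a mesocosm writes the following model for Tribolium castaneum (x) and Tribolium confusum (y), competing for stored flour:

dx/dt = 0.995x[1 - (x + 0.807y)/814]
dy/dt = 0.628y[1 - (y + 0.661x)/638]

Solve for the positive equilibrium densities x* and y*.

Setting both brackets to zero gives the nullclines x + 0.807y = 814 and 0.661x + y = 638.
Substituting y = 638 - 0.661x into the first: x(1 - 0.807·0.661) = 814 - 0.807·638.
So x* = 299/0.467 = 641, and then y* = 638 - 0.661·641 = 214.

x* ≈ 641, y* ≈ 214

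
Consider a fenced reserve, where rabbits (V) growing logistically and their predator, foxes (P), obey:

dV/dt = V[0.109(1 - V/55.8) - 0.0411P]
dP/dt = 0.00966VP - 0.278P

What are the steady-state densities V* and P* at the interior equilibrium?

From dP/dt = 0 with P > 0: 0.00966V* = 0.278, so V* = 28.8.
Substitute into dV/dt = 0: 0.109(1 - 28.8/55.8) = 0.0411P*.
The bracket is 0.484, giving P* = 0.0528/0.0411 = 1.28.

V* ≈ 28.8, P* ≈ 1.28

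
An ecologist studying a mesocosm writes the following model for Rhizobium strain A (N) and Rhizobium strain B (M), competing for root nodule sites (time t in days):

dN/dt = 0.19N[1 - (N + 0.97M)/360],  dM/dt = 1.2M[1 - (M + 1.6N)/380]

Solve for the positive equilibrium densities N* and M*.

Setting both brackets to zero gives the nullclines N + 0.97M = 360 and 1.6N + M = 380.
Substituting M = 380 - 1.6N into the first: N(1 - 0.97·1.6) = 360 - 0.97·380.
So N* = -8.6/-0.552 = 15.6, and then M* = 380 - 1.6·15.6 = 355.

N* ≈ 15.6, M* ≈ 355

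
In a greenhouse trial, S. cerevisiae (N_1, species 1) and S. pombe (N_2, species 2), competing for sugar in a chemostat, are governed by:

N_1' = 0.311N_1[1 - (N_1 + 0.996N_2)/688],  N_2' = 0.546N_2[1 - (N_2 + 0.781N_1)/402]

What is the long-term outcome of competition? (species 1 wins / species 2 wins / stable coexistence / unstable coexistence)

Compare the nullcline intercepts: K1/α12 = 688/0.996 = 691 > K2 = 402; K2/α21 = 402/0.781 = 515 < K1 = 688.
Since the inequalities point opposite ways, species 1 can invade but species 2 cannot.

species 1 excludes species 2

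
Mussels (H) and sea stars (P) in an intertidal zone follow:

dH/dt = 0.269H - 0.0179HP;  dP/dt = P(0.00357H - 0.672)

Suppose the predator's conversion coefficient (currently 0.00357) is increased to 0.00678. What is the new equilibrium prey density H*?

At the interior fixed point, setting dP/dt = 0 with P > 0 fixes H* = (predator death rate)/(HP coefficient) — independent of the other coefficients.
With the change, H* = 0.672/0.00678 = 99.1; it falls from 188.

H* ≈ 99.1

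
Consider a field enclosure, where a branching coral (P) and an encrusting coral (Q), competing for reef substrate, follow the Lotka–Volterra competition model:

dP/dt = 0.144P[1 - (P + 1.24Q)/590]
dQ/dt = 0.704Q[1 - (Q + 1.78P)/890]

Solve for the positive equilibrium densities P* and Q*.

P* ≈ 425, Q* ≈ 133

Setting both brackets to zero gives the nullclines P + 1.24Q = 590 and 1.78P + Q = 890.
Substituting Q = 890 - 1.78P into the first: P(1 - 1.24·1.78) = 590 - 1.24·890.
So P* = -514/-1.21 = 425, and then Q* = 890 - 1.78·425 = 133.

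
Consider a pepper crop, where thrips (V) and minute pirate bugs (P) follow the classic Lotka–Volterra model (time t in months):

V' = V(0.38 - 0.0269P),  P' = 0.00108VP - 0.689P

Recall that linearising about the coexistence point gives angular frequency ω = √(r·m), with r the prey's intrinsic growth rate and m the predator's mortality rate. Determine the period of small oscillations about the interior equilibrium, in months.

T ≈ 12.3 months

Here r = 0.38 and m = 0.689, so r·m = 0.262.
ω = √0.262 = 0.512 per month, hence T = 2π/ω ≈ 12.3 months.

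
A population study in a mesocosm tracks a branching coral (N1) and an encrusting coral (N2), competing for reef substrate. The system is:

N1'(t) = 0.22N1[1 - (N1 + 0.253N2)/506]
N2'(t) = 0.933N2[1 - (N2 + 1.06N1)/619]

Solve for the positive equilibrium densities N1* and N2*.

N1* ≈ 477, N2* ≈ 113

Setting both brackets to zero gives the nullclines N1 + 0.253N2 = 506 and 1.06N1 + N2 = 619.
Substituting N2 = 619 - 1.06N1 into the first: N1(1 - 0.253·1.06) = 506 - 0.253·619.
So N1* = 349/0.732 = 477, and then N2* = 619 - 1.06·477 = 113.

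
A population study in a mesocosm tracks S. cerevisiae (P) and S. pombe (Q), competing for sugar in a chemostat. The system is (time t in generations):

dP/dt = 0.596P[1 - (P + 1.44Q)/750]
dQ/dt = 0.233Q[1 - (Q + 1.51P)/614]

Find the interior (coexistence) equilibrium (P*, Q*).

P* ≈ 114, Q* ≈ 442

Setting both brackets to zero gives the nullclines P + 1.44Q = 750 and 1.51P + Q = 614.
Substituting Q = 614 - 1.51P into the first: P(1 - 1.44·1.51) = 750 - 1.44·614.
So P* = -134/-1.17 = 114, and then Q* = 614 - 1.51·114 = 442.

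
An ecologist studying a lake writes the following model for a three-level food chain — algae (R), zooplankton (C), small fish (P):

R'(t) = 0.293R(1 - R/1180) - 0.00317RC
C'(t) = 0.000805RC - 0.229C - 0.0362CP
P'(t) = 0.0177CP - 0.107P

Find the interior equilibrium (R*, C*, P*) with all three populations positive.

From dP/dt = 0: 0.0177C* = 0.107, so C* = 6.05.
From dR/dt = 0: 0.293(1 - R*/1180) = 0.00317·6.05, giving R* = 1180·(1 - 0.0654) = 1100.
From dC/dt = 0: 0.000805·1100 - 0.229 = 0.0362P*, so P* = 0.659/0.0362 = 18.2.

R* ≈ 1100, C* ≈ 6.05, P* ≈ 18.2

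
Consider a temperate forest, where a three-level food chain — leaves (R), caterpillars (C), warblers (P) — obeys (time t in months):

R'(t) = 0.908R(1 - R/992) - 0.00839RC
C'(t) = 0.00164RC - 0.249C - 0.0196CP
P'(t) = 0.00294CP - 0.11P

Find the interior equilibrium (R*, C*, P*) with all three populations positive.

From dP/dt = 0: 0.00294C* = 0.11, so C* = 37.4.
From dR/dt = 0: 0.908(1 - R*/992) = 0.00839·37.4, giving R* = 992·(1 - 0.346) = 649.
From dC/dt = 0: 0.00164·649 - 0.249 = 0.0196P*, so P* = 0.815/0.0196 = 41.6.

R* ≈ 649, C* ≈ 37.4, P* ≈ 41.6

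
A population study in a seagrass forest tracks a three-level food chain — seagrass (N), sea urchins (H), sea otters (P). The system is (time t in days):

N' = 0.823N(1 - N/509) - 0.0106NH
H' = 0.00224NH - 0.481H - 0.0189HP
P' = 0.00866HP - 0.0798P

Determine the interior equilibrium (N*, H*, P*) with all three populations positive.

From dP/dt = 0: 0.00866H* = 0.0798, so H* = 9.21.
From dN/dt = 0: 0.823(1 - N*/509) = 0.0106·9.21, giving N* = 509·(1 - 0.119) = 449.
From dH/dt = 0: 0.00224·449 - 0.481 = 0.0189P*, so P* = 0.524/0.0189 = 27.7.

N* ≈ 449, H* ≈ 9.21, P* ≈ 27.7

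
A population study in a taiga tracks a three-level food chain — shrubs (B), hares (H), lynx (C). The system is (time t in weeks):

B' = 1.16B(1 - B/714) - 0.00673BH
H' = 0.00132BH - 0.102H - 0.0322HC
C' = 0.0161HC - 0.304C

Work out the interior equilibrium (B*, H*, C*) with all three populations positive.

From dC/dt = 0: 0.0161H* = 0.304, so H* = 18.9.
From dB/dt = 0: 1.16(1 - B*/714) = 0.00673·18.9, giving B* = 714·(1 - 0.11) = 636.
From dH/dt = 0: 0.00132·636 - 0.102 = 0.0322C*, so C* = 0.737/0.0322 = 22.9.

B* ≈ 636, H* ≈ 18.9, C* ≈ 22.9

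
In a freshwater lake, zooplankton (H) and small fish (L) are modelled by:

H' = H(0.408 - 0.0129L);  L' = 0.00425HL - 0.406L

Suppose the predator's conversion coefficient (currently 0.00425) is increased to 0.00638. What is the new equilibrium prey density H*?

At the interior fixed point, setting dL/dt = 0 with L > 0 fixes H* = (predator death rate)/(HL coefficient) — independent of the other coefficients.
With the change, H* = 0.406/0.00638 = 63.6; it falls from 95.5.

H* ≈ 63.6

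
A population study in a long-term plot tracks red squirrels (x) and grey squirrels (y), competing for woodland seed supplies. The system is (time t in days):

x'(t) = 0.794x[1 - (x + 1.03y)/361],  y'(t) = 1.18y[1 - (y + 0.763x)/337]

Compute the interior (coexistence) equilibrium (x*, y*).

x* ≈ 64.9, y* ≈ 288

Setting both brackets to zero gives the nullclines x + 1.03y = 361 and 0.763x + y = 337.
Substituting y = 337 - 0.763x into the first: x(1 - 1.03·0.763) = 361 - 1.03·337.
So x* = 13.9/0.214 = 64.9, and then y* = 337 - 0.763·64.9 = 288.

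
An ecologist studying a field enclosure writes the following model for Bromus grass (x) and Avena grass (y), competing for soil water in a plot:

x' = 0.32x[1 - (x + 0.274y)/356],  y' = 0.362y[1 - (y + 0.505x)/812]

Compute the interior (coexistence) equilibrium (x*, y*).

Setting both brackets to zero gives the nullclines x + 0.274y = 356 and 0.505x + y = 812.
Substituting y = 812 - 0.505x into the first: x(1 - 0.274·0.505) = 356 - 0.274·812.
So x* = 134/0.862 = 155, and then y* = 812 - 0.505·155 = 734.

x* ≈ 155, y* ≈ 734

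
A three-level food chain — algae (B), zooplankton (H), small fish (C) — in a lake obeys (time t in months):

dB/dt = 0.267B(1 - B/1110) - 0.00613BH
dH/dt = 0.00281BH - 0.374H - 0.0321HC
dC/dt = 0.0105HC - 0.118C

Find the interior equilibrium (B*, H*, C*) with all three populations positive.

From dC/dt = 0: 0.0105H* = 0.118, so H* = 11.2.
From dB/dt = 0: 0.267(1 - B*/1110) = 0.00613·11.2, giving B* = 1110·(1 - 0.258) = 824.
From dH/dt = 0: 0.00281·824 - 0.374 = 0.0321C*, so C* = 1.94/0.0321 = 60.4.

B* ≈ 824, H* ≈ 11.2, C* ≈ 60.4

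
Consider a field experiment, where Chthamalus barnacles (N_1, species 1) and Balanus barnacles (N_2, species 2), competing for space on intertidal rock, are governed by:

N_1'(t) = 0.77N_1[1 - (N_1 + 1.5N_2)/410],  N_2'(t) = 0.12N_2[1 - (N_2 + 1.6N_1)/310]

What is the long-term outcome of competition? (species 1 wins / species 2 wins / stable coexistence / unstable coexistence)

unstable coexistence (outcome depends on initial conditions)

Compare the nullcline intercepts: K1/α12 = 410/1.5 = 273 < K2 = 310; K2/α21 = 310/1.6 = 194 < K1 = 410.
Since both are reversed, neither can invade when rare; the interior point is a saddle.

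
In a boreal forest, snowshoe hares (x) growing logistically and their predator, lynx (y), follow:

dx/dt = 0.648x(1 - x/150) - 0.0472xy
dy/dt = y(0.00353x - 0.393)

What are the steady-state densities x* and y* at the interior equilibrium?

x* ≈ 111, y* ≈ 3.54

From dy/dt = 0 with y > 0: 0.00353x* = 0.393, so x* = 111.
Substitute into dx/dt = 0: 0.648(1 - 111/150) = 0.0472y*.
The bracket is 0.258, giving y* = 0.167/0.0472 = 3.54.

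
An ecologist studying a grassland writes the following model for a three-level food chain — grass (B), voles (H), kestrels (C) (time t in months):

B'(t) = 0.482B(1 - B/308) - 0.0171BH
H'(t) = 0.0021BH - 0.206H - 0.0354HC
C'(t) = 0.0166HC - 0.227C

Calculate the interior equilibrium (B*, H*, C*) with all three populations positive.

From dC/dt = 0: 0.0166H* = 0.227, so H* = 13.7.
From dB/dt = 0: 0.482(1 - B*/308) = 0.0171·13.7, giving B* = 308·(1 - 0.485) = 159.
From dH/dt = 0: 0.0021·159 - 0.206 = 0.0354C*, so C* = 0.127/0.0354 = 3.59.

B* ≈ 159, H* ≈ 13.7, C* ≈ 3.59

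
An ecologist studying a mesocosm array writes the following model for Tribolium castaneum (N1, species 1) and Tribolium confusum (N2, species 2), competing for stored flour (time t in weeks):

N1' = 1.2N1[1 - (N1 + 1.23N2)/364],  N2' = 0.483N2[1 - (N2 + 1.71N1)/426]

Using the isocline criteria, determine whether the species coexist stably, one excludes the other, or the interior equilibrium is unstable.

unstable coexistence (outcome depends on initial conditions)

Compare the nullcline intercepts: K1/α12 = 364/1.23 = 296 < K2 = 426; K2/α21 = 426/1.71 = 249 < K1 = 364.
Since both are reversed, neither can invade when rare; the interior point is a saddle.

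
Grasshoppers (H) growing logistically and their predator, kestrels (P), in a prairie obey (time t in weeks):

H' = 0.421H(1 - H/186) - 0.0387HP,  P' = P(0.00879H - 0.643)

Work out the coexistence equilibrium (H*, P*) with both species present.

From dP/dt = 0 with P > 0: 0.00879H* = 0.643, so H* = 73.2.
Substitute into dH/dt = 0: 0.421(1 - 73.2/186) = 0.0387P*.
The bracket is 0.607, giving P* = 0.255/0.0387 = 6.6.

H* ≈ 73.2, P* ≈ 6.6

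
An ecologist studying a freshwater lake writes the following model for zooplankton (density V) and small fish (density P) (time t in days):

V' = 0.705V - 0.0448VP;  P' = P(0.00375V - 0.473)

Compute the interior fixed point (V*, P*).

V* ≈ 126, P* ≈ 15.7

Set dP/dt = 0 with P > 0: 0.00375V - 0.473 = 0, so V* = 0.473/0.00375 = 126.
Set dV/dt = 0 with V > 0: 0.705 - 0.0448P = 0, so P* = 0.705/0.0448 = 15.7.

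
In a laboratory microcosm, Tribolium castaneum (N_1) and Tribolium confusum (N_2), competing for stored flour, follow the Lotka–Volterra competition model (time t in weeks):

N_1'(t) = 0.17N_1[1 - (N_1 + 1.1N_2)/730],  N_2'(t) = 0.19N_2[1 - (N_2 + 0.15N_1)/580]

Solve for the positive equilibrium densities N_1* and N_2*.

N_1* ≈ 110, N_2* ≈ 563

Setting both brackets to zero gives the nullclines N_1 + 1.1N_2 = 730 and 0.15N_1 + N_2 = 580.
Substituting N_2 = 580 - 0.15N_1 into the first: N_1(1 - 1.1·0.15) = 730 - 1.1·580.
So N_1* = 92/0.835 = 110, and then N_2* = 580 - 0.15·110 = 563.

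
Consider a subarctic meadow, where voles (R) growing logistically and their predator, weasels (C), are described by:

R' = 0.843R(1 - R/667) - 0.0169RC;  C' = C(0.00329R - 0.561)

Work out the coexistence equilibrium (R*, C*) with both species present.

R* ≈ 171, C* ≈ 37.1

From dC/dt = 0 with C > 0: 0.00329R* = 0.561, so R* = 171.
Substitute into dR/dt = 0: 0.843(1 - 171/667) = 0.0169C*.
The bracket is 0.744, giving C* = 0.627/0.0169 = 37.1.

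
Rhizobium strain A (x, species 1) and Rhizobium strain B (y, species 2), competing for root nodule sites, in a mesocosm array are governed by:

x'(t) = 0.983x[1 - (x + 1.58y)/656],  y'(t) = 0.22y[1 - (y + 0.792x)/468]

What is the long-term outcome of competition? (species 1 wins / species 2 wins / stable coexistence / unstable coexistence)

unstable coexistence (outcome depends on initial conditions)

Compare the nullcline intercepts: K1/α12 = 656/1.58 = 415 < K2 = 468; K2/α21 = 468/0.792 = 591 < K1 = 656.
Since both are reversed, neither can invade when rare; the interior point is a saddle.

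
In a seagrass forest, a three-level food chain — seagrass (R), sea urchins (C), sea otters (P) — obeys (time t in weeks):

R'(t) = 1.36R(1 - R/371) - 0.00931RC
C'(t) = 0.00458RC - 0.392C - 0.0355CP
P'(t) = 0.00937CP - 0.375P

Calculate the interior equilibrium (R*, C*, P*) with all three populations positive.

From dP/dt = 0: 0.00937C* = 0.375, so C* = 40.
From dR/dt = 0: 1.36(1 - R*/371) = 0.00931·40, giving R* = 371·(1 - 0.274) = 269.
From dC/dt = 0: 0.00458·269 - 0.392 = 0.0355P*, so P* = 0.842/0.0355 = 23.7.

R* ≈ 269, C* ≈ 40, P* ≈ 23.7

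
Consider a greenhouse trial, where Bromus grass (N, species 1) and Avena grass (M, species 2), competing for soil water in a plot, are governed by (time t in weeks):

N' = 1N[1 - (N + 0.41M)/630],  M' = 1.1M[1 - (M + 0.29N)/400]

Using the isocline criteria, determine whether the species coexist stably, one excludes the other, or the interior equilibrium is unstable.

Compare the nullcline intercepts: K1/α12 = 630/0.41 = 1540 > K2 = 400; K2/α21 = 400/0.29 = 1380 > K1 = 630.
Since both inequalities hold, each species can invade when rare, so the interior equilibrium is stable.

stable coexistence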